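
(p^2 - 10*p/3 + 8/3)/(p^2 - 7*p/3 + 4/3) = (p - 2)/(p - 1)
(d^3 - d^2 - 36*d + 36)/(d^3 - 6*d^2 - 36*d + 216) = (d - 1)/(d - 6)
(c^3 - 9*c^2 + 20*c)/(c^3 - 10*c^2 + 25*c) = (c - 4)/(c - 5)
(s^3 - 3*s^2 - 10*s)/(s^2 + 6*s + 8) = s*(s - 5)/(s + 4)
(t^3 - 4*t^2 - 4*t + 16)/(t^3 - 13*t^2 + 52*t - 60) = (t^2 - 2*t - 8)/(t^2 - 11*t + 30)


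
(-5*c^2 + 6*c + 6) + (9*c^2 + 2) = 4*c^2 + 6*c + 8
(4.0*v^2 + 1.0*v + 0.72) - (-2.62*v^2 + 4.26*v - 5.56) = 6.62*v^2 - 3.26*v + 6.28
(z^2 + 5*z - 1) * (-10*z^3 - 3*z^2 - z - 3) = -10*z^5 - 53*z^4 - 6*z^3 - 5*z^2 - 14*z + 3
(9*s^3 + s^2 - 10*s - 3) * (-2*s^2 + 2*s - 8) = -18*s^5 + 16*s^4 - 50*s^3 - 22*s^2 + 74*s + 24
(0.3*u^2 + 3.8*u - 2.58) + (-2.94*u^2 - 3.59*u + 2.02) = -2.64*u^2 + 0.21*u - 0.56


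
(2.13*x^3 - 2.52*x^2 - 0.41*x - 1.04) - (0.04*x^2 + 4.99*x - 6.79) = 2.13*x^3 - 2.56*x^2 - 5.4*x + 5.75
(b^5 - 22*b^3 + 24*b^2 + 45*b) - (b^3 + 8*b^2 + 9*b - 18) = b^5 - 23*b^3 + 16*b^2 + 36*b + 18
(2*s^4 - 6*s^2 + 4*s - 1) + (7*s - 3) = 2*s^4 - 6*s^2 + 11*s - 4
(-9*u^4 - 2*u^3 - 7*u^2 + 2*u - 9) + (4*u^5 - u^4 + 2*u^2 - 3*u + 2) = 4*u^5 - 10*u^4 - 2*u^3 - 5*u^2 - u - 7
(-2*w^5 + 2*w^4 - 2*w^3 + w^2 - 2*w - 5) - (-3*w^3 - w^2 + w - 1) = -2*w^5 + 2*w^4 + w^3 + 2*w^2 - 3*w - 4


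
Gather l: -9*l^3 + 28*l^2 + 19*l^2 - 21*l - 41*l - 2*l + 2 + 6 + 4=-9*l^3 + 47*l^2 - 64*l + 12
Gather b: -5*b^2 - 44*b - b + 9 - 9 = -5*b^2 - 45*b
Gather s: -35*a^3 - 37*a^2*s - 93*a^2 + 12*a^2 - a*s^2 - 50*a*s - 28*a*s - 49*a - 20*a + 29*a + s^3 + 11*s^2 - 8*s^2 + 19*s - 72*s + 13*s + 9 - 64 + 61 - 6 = -35*a^3 - 81*a^2 - 40*a + s^3 + s^2*(3 - a) + s*(-37*a^2 - 78*a - 40)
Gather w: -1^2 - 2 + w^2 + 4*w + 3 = w^2 + 4*w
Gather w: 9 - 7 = 2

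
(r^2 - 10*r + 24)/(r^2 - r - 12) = (r - 6)/(r + 3)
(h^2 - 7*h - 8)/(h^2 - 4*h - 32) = (h + 1)/(h + 4)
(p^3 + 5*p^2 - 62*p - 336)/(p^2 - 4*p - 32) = (p^2 + 13*p + 42)/(p + 4)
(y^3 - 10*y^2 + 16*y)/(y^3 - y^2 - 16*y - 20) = y*(-y^2 + 10*y - 16)/(-y^3 + y^2 + 16*y + 20)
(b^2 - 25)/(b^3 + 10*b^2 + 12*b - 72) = (b^2 - 25)/(b^3 + 10*b^2 + 12*b - 72)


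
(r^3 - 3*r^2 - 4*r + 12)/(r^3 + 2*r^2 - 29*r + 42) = (r + 2)/(r + 7)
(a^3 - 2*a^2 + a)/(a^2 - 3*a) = (a^2 - 2*a + 1)/(a - 3)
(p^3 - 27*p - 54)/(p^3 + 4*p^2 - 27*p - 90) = (p^2 - 3*p - 18)/(p^2 + p - 30)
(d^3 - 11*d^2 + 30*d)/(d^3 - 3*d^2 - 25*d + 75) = d*(d - 6)/(d^2 + 2*d - 15)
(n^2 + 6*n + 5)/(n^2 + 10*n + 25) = (n + 1)/(n + 5)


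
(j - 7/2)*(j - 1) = j^2 - 9*j/2 + 7/2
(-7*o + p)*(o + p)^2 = -7*o^3 - 13*o^2*p - 5*o*p^2 + p^3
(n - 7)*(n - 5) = n^2 - 12*n + 35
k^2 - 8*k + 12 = (k - 6)*(k - 2)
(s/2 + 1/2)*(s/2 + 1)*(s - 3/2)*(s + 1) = s^4/4 + 5*s^3/8 - s^2/4 - 11*s/8 - 3/4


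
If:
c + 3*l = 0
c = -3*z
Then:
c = -3*z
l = z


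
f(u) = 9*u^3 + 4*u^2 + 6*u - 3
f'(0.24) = 9.48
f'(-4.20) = 448.68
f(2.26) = 134.88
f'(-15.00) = 5961.00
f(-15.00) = -29568.00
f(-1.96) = -67.16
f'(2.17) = 150.50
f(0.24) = -1.21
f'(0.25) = 9.69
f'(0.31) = 11.07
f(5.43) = 1588.45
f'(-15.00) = 5961.00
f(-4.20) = -624.43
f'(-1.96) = 94.04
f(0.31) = -0.49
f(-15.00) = -29568.00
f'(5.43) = 845.53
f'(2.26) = 161.99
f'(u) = 27*u^2 + 8*u + 6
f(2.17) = 120.82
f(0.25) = -1.11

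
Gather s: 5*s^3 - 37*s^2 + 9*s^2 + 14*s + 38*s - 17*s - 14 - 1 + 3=5*s^3 - 28*s^2 + 35*s - 12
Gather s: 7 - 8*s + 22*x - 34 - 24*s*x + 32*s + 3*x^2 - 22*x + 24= s*(24 - 24*x) + 3*x^2 - 3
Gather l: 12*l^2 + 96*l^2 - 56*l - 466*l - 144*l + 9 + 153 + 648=108*l^2 - 666*l + 810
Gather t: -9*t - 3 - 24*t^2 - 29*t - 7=-24*t^2 - 38*t - 10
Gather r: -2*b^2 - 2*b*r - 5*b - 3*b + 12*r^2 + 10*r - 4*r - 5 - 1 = -2*b^2 - 8*b + 12*r^2 + r*(6 - 2*b) - 6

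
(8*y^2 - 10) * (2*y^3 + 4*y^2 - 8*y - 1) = 16*y^5 + 32*y^4 - 84*y^3 - 48*y^2 + 80*y + 10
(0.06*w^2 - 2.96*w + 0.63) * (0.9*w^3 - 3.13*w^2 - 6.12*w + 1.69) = 0.054*w^5 - 2.8518*w^4 + 9.4646*w^3 + 16.2447*w^2 - 8.858*w + 1.0647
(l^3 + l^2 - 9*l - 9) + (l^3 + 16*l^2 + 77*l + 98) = 2*l^3 + 17*l^2 + 68*l + 89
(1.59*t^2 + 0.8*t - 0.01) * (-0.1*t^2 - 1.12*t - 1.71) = -0.159*t^4 - 1.8608*t^3 - 3.6139*t^2 - 1.3568*t + 0.0171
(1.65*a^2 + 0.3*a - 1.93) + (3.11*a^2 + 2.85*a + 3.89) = 4.76*a^2 + 3.15*a + 1.96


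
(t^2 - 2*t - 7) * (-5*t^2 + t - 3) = -5*t^4 + 11*t^3 + 30*t^2 - t + 21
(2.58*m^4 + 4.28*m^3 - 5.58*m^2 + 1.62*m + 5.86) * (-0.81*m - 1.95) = -2.0898*m^5 - 8.4978*m^4 - 3.8262*m^3 + 9.5688*m^2 - 7.9056*m - 11.427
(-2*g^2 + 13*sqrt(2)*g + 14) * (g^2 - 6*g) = -2*g^4 + 12*g^3 + 13*sqrt(2)*g^3 - 78*sqrt(2)*g^2 + 14*g^2 - 84*g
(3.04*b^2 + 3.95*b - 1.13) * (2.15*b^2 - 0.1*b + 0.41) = 6.536*b^4 + 8.1885*b^3 - 1.5781*b^2 + 1.7325*b - 0.4633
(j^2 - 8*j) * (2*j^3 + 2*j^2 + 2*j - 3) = 2*j^5 - 14*j^4 - 14*j^3 - 19*j^2 + 24*j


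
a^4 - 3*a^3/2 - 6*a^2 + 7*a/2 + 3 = (a - 3)*(a - 1)*(a + 1/2)*(a + 2)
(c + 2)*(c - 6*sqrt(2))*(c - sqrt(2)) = c^3 - 7*sqrt(2)*c^2 + 2*c^2 - 14*sqrt(2)*c + 12*c + 24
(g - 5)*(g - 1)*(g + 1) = g^3 - 5*g^2 - g + 5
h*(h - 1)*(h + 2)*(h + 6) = h^4 + 7*h^3 + 4*h^2 - 12*h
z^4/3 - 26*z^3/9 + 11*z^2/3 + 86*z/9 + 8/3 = (z/3 + 1/3)*(z - 6)*(z - 4)*(z + 1/3)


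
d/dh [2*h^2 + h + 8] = 4*h + 1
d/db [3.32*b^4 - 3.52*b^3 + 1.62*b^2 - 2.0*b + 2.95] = 13.28*b^3 - 10.56*b^2 + 3.24*b - 2.0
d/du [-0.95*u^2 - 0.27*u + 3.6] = -1.9*u - 0.27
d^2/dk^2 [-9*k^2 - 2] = -18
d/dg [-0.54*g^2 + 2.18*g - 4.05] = 2.18 - 1.08*g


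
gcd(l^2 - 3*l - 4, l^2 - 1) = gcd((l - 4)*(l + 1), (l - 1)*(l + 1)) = l + 1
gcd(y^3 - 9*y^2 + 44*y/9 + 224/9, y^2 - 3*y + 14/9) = y - 7/3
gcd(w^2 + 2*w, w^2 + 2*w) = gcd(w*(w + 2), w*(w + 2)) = w^2 + 2*w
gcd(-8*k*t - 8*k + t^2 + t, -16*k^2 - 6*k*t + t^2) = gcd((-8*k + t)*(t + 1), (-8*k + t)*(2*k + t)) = -8*k + t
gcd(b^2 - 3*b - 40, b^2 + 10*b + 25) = b + 5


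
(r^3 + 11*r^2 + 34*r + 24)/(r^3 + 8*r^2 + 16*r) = (r^2 + 7*r + 6)/(r*(r + 4))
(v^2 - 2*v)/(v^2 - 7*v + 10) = v/(v - 5)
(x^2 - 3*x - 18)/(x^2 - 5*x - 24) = (x - 6)/(x - 8)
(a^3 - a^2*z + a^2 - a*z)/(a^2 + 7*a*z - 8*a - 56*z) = a*(a^2 - a*z + a - z)/(a^2 + 7*a*z - 8*a - 56*z)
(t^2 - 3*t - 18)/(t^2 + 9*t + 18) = (t - 6)/(t + 6)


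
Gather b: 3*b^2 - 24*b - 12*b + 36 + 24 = 3*b^2 - 36*b + 60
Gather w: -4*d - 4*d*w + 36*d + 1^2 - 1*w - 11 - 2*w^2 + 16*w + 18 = 32*d - 2*w^2 + w*(15 - 4*d) + 8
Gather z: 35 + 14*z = 14*z + 35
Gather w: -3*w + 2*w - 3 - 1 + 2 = -w - 2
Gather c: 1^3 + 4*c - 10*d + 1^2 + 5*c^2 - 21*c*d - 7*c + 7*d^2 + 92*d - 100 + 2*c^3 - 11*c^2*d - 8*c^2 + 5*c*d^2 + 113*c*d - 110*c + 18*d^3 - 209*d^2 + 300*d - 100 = 2*c^3 + c^2*(-11*d - 3) + c*(5*d^2 + 92*d - 113) + 18*d^3 - 202*d^2 + 382*d - 198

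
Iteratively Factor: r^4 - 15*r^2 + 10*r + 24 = (r - 2)*(r^3 + 2*r^2 - 11*r - 12) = (r - 3)*(r - 2)*(r^2 + 5*r + 4) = (r - 3)*(r - 2)*(r + 4)*(r + 1)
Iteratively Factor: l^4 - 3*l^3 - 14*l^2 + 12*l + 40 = (l + 2)*(l^3 - 5*l^2 - 4*l + 20) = (l + 2)^2*(l^2 - 7*l + 10) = (l - 2)*(l + 2)^2*(l - 5)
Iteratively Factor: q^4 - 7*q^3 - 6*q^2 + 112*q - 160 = (q - 4)*(q^3 - 3*q^2 - 18*q + 40) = (q - 4)*(q - 2)*(q^2 - q - 20) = (q - 4)*(q - 2)*(q + 4)*(q - 5)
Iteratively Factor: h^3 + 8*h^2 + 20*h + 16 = (h + 4)*(h^2 + 4*h + 4) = (h + 2)*(h + 4)*(h + 2)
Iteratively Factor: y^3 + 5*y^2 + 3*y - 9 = (y + 3)*(y^2 + 2*y - 3) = (y + 3)^2*(y - 1)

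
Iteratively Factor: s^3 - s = (s + 1)*(s^2 - s) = (s - 1)*(s + 1)*(s)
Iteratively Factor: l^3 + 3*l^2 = (l)*(l^2 + 3*l) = l^2*(l + 3)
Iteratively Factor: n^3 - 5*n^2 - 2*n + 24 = (n + 2)*(n^2 - 7*n + 12) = (n - 4)*(n + 2)*(n - 3)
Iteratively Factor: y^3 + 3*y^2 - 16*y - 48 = (y - 4)*(y^2 + 7*y + 12) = (y - 4)*(y + 4)*(y + 3)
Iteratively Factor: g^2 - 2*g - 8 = (g - 4)*(g + 2)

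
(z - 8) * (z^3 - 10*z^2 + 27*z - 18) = z^4 - 18*z^3 + 107*z^2 - 234*z + 144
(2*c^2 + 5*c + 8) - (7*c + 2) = 2*c^2 - 2*c + 6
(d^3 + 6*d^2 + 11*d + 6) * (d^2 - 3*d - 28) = d^5 + 3*d^4 - 35*d^3 - 195*d^2 - 326*d - 168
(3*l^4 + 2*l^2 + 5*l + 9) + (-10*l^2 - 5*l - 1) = 3*l^4 - 8*l^2 + 8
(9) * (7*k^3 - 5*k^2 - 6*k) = 63*k^3 - 45*k^2 - 54*k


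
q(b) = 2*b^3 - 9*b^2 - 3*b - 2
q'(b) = 6*b^2 - 18*b - 3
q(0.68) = -7.57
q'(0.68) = -12.47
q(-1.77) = -35.98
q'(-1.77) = 47.66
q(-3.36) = -169.39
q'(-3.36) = 125.22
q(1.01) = -12.15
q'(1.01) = -15.06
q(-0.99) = -9.79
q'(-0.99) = 20.70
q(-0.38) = -2.27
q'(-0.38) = 4.71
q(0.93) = -10.97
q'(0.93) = -14.55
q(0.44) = -4.89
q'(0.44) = -9.76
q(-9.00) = -2162.00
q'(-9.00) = 645.00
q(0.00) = -2.00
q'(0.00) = -3.00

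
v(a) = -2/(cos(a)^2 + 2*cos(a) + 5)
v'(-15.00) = 0.04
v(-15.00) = -0.49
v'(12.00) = 0.07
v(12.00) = -0.27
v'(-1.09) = 0.14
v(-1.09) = -0.33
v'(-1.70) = 0.15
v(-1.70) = -0.42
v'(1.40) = -0.16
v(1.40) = -0.37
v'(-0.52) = 0.07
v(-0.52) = -0.27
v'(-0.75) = 0.10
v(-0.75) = -0.29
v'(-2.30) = 0.06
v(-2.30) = -0.49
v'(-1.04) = 0.13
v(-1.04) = -0.32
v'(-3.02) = 0.00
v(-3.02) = -0.50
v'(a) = -2*(2*sin(a)*cos(a) + 2*sin(a))/(cos(a)^2 + 2*cos(a) + 5)^2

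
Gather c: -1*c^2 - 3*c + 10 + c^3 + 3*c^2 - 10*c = c^3 + 2*c^2 - 13*c + 10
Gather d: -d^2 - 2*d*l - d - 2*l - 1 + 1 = -d^2 + d*(-2*l - 1) - 2*l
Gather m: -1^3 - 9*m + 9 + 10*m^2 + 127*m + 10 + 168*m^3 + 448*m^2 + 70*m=168*m^3 + 458*m^2 + 188*m + 18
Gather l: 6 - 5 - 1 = 0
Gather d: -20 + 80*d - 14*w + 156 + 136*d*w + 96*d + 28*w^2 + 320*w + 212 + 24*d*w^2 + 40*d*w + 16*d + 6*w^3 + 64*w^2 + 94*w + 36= d*(24*w^2 + 176*w + 192) + 6*w^3 + 92*w^2 + 400*w + 384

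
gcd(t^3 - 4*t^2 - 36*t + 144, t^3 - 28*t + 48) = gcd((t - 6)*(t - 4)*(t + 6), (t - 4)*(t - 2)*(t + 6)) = t^2 + 2*t - 24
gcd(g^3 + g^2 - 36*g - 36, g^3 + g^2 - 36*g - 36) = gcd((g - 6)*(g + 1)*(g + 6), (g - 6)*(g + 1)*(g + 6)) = g^3 + g^2 - 36*g - 36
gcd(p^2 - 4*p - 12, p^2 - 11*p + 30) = p - 6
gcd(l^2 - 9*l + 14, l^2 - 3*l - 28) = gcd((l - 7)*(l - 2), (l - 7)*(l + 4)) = l - 7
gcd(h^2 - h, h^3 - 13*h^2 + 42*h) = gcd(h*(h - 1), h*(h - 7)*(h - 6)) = h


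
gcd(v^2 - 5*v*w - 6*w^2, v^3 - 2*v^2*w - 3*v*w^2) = v + w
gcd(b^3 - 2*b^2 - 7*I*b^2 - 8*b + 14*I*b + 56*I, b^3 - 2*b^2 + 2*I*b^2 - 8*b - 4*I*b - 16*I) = b^2 - 2*b - 8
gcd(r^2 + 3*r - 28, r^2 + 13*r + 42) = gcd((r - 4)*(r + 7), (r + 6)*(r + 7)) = r + 7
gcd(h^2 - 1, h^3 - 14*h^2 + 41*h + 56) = h + 1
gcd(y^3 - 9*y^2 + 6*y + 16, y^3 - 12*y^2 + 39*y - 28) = 1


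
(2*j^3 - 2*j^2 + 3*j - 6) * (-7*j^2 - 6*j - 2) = -14*j^5 + 2*j^4 - 13*j^3 + 28*j^2 + 30*j + 12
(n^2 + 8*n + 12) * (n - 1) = n^3 + 7*n^2 + 4*n - 12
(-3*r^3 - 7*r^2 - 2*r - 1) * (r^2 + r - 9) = -3*r^5 - 10*r^4 + 18*r^3 + 60*r^2 + 17*r + 9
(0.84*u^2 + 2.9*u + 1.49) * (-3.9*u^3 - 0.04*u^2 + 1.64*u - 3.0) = -3.276*u^5 - 11.3436*u^4 - 4.5494*u^3 + 2.1764*u^2 - 6.2564*u - 4.47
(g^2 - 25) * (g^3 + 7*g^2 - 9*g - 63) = g^5 + 7*g^4 - 34*g^3 - 238*g^2 + 225*g + 1575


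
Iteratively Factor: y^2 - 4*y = (y)*(y - 4)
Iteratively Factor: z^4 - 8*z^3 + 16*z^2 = (z - 4)*(z^3 - 4*z^2) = z*(z - 4)*(z^2 - 4*z) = z*(z - 4)^2*(z)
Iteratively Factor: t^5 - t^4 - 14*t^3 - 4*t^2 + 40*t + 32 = (t + 2)*(t^4 - 3*t^3 - 8*t^2 + 12*t + 16) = (t + 1)*(t + 2)*(t^3 - 4*t^2 - 4*t + 16) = (t - 4)*(t + 1)*(t + 2)*(t^2 - 4) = (t - 4)*(t + 1)*(t + 2)^2*(t - 2)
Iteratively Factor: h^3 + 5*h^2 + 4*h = (h + 1)*(h^2 + 4*h) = (h + 1)*(h + 4)*(h)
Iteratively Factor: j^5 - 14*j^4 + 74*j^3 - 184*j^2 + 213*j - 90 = (j - 3)*(j^4 - 11*j^3 + 41*j^2 - 61*j + 30) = (j - 5)*(j - 3)*(j^3 - 6*j^2 + 11*j - 6) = (j - 5)*(j - 3)^2*(j^2 - 3*j + 2) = (j - 5)*(j - 3)^2*(j - 2)*(j - 1)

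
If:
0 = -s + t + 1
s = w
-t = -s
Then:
No Solution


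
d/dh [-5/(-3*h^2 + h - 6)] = 5*(1 - 6*h)/(3*h^2 - h + 6)^2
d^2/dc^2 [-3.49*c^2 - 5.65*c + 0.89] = -6.98000000000000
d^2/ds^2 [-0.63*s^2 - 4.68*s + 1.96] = -1.26000000000000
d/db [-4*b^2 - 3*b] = -8*b - 3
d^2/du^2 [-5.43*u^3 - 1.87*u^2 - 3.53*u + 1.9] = -32.58*u - 3.74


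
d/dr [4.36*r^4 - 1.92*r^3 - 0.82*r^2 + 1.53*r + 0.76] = 17.44*r^3 - 5.76*r^2 - 1.64*r + 1.53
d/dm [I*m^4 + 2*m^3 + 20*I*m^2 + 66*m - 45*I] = 4*I*m^3 + 6*m^2 + 40*I*m + 66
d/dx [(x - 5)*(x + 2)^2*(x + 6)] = 4*x^3 + 15*x^2 - 44*x - 116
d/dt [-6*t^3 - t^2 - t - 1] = -18*t^2 - 2*t - 1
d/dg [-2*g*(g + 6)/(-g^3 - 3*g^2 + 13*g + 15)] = 2*(-g*(g + 6)*(3*g^2 + 6*g - 13) + 2*(g + 3)*(g^3 + 3*g^2 - 13*g - 15))/(g^3 + 3*g^2 - 13*g - 15)^2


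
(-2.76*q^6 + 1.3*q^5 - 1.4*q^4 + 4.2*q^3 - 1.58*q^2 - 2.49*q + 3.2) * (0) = 0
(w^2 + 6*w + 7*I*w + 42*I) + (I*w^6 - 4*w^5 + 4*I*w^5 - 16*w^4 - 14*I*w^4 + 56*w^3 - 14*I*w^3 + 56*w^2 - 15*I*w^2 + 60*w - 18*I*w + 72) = I*w^6 - 4*w^5 + 4*I*w^5 - 16*w^4 - 14*I*w^4 + 56*w^3 - 14*I*w^3 + 57*w^2 - 15*I*w^2 + 66*w - 11*I*w + 72 + 42*I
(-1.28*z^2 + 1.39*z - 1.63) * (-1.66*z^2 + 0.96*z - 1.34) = 2.1248*z^4 - 3.5362*z^3 + 5.7554*z^2 - 3.4274*z + 2.1842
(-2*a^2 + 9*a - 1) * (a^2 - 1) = -2*a^4 + 9*a^3 + a^2 - 9*a + 1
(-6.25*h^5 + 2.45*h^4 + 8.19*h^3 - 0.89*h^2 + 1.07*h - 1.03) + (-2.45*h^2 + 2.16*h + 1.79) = -6.25*h^5 + 2.45*h^4 + 8.19*h^3 - 3.34*h^2 + 3.23*h + 0.76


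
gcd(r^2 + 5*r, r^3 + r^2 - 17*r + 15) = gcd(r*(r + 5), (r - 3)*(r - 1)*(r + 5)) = r + 5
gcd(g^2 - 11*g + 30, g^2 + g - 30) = g - 5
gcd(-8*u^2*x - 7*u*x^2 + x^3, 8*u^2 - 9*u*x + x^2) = -8*u + x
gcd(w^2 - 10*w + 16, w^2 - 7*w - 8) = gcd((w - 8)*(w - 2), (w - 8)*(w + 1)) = w - 8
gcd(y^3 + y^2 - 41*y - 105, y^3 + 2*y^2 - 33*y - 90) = y^2 + 8*y + 15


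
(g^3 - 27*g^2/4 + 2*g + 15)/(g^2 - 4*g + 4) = (4*g^2 - 19*g - 30)/(4*(g - 2))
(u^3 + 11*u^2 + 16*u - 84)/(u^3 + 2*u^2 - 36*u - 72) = (u^2 + 5*u - 14)/(u^2 - 4*u - 12)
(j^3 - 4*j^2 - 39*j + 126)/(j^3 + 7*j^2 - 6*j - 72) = (j - 7)/(j + 4)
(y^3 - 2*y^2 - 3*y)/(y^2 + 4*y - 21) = y*(y + 1)/(y + 7)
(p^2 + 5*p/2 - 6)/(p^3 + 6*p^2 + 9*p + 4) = (p - 3/2)/(p^2 + 2*p + 1)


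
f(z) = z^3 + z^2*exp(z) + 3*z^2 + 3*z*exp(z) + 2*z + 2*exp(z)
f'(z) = z^2*exp(z) + 3*z^2 + 5*z*exp(z) + 6*z + 5*exp(z) + 2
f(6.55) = 45560.78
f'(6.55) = 56565.80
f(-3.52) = -13.37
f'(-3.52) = 18.04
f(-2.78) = -3.77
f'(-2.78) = 8.43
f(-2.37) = -1.15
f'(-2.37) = 4.52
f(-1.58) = 0.33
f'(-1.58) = -0.07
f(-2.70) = -3.13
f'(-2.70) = 7.59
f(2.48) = 224.83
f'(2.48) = 316.55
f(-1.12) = 0.08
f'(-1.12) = -0.74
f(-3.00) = -5.90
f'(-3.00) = 10.95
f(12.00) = 29623556.04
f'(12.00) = 34016257.41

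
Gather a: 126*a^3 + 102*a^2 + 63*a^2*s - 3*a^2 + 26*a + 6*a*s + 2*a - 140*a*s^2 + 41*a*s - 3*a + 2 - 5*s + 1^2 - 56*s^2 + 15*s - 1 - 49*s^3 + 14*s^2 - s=126*a^3 + a^2*(63*s + 99) + a*(-140*s^2 + 47*s + 25) - 49*s^3 - 42*s^2 + 9*s + 2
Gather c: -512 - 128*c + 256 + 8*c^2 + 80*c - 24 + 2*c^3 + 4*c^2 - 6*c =2*c^3 + 12*c^2 - 54*c - 280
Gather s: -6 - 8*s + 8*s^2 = 8*s^2 - 8*s - 6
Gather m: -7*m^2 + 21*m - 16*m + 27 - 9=-7*m^2 + 5*m + 18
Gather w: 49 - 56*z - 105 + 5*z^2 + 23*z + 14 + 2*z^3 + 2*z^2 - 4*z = 2*z^3 + 7*z^2 - 37*z - 42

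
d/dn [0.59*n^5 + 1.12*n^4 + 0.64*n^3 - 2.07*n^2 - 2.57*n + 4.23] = 2.95*n^4 + 4.48*n^3 + 1.92*n^2 - 4.14*n - 2.57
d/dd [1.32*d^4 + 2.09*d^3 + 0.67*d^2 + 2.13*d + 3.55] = 5.28*d^3 + 6.27*d^2 + 1.34*d + 2.13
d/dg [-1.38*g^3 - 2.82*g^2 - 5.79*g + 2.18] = -4.14*g^2 - 5.64*g - 5.79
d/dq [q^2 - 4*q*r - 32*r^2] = 2*q - 4*r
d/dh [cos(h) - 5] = -sin(h)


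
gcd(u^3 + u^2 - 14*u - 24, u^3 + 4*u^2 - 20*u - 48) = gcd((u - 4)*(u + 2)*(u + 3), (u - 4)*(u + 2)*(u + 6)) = u^2 - 2*u - 8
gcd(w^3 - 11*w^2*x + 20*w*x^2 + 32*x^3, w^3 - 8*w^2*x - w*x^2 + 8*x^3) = -w^2 + 7*w*x + 8*x^2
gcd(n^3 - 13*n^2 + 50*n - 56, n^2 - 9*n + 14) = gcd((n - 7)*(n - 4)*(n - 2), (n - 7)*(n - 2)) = n^2 - 9*n + 14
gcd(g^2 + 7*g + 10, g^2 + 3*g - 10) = g + 5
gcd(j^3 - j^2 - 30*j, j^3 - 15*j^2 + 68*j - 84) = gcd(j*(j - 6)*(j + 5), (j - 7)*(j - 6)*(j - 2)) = j - 6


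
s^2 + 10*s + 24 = (s + 4)*(s + 6)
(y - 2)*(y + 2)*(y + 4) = y^3 + 4*y^2 - 4*y - 16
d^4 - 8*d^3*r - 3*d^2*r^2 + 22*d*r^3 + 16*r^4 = (d - 8*r)*(d - 2*r)*(d + r)^2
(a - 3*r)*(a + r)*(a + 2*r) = a^3 - 7*a*r^2 - 6*r^3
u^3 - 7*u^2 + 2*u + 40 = (u - 5)*(u - 4)*(u + 2)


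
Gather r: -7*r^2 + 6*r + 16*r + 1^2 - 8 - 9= -7*r^2 + 22*r - 16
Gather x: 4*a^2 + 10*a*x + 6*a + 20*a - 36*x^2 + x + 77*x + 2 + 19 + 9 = 4*a^2 + 26*a - 36*x^2 + x*(10*a + 78) + 30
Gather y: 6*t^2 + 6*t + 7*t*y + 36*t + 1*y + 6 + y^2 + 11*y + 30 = 6*t^2 + 42*t + y^2 + y*(7*t + 12) + 36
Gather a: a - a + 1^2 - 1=0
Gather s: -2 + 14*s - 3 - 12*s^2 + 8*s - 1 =-12*s^2 + 22*s - 6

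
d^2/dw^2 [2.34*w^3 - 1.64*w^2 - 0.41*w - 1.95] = 14.04*w - 3.28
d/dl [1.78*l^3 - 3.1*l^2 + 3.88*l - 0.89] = 5.34*l^2 - 6.2*l + 3.88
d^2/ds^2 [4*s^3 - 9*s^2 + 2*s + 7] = 24*s - 18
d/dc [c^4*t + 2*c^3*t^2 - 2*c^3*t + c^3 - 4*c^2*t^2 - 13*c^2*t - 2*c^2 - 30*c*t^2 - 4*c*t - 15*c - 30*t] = 4*c^3*t + 6*c^2*t^2 - 6*c^2*t + 3*c^2 - 8*c*t^2 - 26*c*t - 4*c - 30*t^2 - 4*t - 15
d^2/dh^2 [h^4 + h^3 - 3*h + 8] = 6*h*(2*h + 1)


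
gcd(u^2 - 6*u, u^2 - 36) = u - 6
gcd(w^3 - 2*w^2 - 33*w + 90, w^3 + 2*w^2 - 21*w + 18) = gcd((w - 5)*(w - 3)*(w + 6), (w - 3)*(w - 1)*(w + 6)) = w^2 + 3*w - 18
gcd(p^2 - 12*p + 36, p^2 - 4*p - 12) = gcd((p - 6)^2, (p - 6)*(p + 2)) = p - 6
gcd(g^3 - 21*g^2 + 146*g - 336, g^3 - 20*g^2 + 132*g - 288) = g^2 - 14*g + 48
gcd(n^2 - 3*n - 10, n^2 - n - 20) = n - 5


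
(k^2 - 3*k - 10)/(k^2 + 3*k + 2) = (k - 5)/(k + 1)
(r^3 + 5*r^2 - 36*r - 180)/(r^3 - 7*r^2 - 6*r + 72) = (r^2 + 11*r + 30)/(r^2 - r - 12)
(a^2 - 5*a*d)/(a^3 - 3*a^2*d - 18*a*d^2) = (-a + 5*d)/(-a^2 + 3*a*d + 18*d^2)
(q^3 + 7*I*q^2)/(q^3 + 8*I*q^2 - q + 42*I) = q^2/(q^2 + I*q + 6)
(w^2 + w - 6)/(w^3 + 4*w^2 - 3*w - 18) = 1/(w + 3)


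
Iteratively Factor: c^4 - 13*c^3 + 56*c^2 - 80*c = (c - 4)*(c^3 - 9*c^2 + 20*c) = c*(c - 4)*(c^2 - 9*c + 20) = c*(c - 4)^2*(c - 5)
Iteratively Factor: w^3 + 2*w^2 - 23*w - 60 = (w - 5)*(w^2 + 7*w + 12) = (w - 5)*(w + 3)*(w + 4)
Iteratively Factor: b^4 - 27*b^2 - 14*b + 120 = (b - 2)*(b^3 + 2*b^2 - 23*b - 60) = (b - 2)*(b + 3)*(b^2 - b - 20) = (b - 2)*(b + 3)*(b + 4)*(b - 5)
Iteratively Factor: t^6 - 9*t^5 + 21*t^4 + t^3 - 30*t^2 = (t + 1)*(t^5 - 10*t^4 + 31*t^3 - 30*t^2) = (t - 5)*(t + 1)*(t^4 - 5*t^3 + 6*t^2) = t*(t - 5)*(t + 1)*(t^3 - 5*t^2 + 6*t) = t*(t - 5)*(t - 3)*(t + 1)*(t^2 - 2*t) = t*(t - 5)*(t - 3)*(t - 2)*(t + 1)*(t)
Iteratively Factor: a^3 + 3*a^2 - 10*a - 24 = (a + 2)*(a^2 + a - 12) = (a + 2)*(a + 4)*(a - 3)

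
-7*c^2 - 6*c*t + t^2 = (-7*c + t)*(c + t)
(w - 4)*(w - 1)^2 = w^3 - 6*w^2 + 9*w - 4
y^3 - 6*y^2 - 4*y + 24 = (y - 6)*(y - 2)*(y + 2)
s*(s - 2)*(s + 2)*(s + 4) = s^4 + 4*s^3 - 4*s^2 - 16*s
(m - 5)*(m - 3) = m^2 - 8*m + 15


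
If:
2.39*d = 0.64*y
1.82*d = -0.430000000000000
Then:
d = -0.24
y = -0.88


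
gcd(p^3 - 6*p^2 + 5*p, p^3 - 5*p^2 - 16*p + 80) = p - 5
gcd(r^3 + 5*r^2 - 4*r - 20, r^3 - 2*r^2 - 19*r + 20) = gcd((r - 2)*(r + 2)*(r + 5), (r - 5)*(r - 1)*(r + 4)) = 1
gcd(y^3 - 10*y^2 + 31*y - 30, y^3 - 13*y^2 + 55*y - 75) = y^2 - 8*y + 15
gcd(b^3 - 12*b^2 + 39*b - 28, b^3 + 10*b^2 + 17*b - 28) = b - 1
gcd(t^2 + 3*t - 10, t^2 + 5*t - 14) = t - 2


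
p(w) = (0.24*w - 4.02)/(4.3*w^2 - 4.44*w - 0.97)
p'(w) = (4.44 - 8.6*w)*(0.24*w - 4.02)/(4.3*w^2 - 4.44*w - 0.97)^2 + 0.24/(4.3*w^2 - 4.44*w - 0.97)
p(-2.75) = -0.11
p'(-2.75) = -0.06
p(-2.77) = -0.11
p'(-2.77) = -0.06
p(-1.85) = -0.20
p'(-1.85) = -0.18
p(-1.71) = -0.23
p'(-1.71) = -0.22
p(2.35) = -0.28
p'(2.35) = 0.38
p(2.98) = -0.14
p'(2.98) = 0.13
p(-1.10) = -0.47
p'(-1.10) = -0.69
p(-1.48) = -0.29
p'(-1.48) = -0.32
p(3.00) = -0.14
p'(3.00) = 0.13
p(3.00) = -0.14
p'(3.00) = 0.13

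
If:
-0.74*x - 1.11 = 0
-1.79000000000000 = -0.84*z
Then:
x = -1.50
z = 2.13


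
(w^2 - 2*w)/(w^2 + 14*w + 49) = w*(w - 2)/(w^2 + 14*w + 49)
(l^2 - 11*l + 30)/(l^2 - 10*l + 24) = (l - 5)/(l - 4)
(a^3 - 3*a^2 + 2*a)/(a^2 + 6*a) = (a^2 - 3*a + 2)/(a + 6)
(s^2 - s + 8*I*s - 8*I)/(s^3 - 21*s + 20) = (s + 8*I)/(s^2 + s - 20)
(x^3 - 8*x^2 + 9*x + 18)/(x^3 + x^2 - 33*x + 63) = (x^2 - 5*x - 6)/(x^2 + 4*x - 21)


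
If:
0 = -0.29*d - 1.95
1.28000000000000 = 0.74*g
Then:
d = -6.72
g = 1.73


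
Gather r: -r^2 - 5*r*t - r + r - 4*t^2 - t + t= -r^2 - 5*r*t - 4*t^2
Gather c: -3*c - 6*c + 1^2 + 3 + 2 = 6 - 9*c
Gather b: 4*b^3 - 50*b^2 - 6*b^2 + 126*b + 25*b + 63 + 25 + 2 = 4*b^3 - 56*b^2 + 151*b + 90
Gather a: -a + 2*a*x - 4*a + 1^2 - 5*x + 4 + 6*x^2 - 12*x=a*(2*x - 5) + 6*x^2 - 17*x + 5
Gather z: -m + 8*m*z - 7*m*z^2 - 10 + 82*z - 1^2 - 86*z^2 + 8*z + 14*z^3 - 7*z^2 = -m + 14*z^3 + z^2*(-7*m - 93) + z*(8*m + 90) - 11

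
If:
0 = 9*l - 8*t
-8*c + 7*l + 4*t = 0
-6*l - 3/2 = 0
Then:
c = -23/64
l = -1/4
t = -9/32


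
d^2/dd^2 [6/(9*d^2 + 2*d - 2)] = 12*(-81*d^2 - 18*d + 4*(9*d + 1)^2 + 18)/(9*d^2 + 2*d - 2)^3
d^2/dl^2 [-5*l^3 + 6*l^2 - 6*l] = 12 - 30*l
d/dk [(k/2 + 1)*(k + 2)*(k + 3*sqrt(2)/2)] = (k/2 + 1)*(3*k + 2 + 3*sqrt(2))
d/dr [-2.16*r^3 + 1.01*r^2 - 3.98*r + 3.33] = -6.48*r^2 + 2.02*r - 3.98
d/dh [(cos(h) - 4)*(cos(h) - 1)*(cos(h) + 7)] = (-3*cos(h)^2 - 4*cos(h) + 31)*sin(h)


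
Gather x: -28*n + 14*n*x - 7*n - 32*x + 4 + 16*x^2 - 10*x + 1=-35*n + 16*x^2 + x*(14*n - 42) + 5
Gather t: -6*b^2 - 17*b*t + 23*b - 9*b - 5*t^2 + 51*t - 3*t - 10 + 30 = -6*b^2 + 14*b - 5*t^2 + t*(48 - 17*b) + 20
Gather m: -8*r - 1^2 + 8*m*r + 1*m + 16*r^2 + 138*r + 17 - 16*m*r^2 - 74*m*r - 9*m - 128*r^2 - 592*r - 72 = m*(-16*r^2 - 66*r - 8) - 112*r^2 - 462*r - 56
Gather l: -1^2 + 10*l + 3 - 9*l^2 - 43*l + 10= -9*l^2 - 33*l + 12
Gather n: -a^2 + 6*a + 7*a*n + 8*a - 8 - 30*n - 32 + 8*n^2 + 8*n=-a^2 + 14*a + 8*n^2 + n*(7*a - 22) - 40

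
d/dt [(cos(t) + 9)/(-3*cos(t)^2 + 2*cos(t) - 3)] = 3*(sin(t)^2 - 18*cos(t) + 6)*sin(t)/(3*sin(t)^2 + 2*cos(t) - 6)^2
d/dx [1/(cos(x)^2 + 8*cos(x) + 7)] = 2*(cos(x) + 4)*sin(x)/(cos(x)^2 + 8*cos(x) + 7)^2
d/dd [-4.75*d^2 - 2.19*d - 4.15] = -9.5*d - 2.19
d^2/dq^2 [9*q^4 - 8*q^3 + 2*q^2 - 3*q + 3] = 108*q^2 - 48*q + 4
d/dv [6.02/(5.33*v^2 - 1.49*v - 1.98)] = (8.9698 - 64.1732*v)/(-5.33*v^2 + 1.49*v + 1.98)^2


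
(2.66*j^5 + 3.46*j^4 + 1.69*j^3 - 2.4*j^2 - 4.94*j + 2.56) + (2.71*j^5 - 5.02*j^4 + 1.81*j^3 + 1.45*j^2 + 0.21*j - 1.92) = 5.37*j^5 - 1.56*j^4 + 3.5*j^3 - 0.95*j^2 - 4.73*j + 0.64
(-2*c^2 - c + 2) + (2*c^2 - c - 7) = -2*c - 5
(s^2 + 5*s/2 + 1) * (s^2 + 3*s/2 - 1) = s^4 + 4*s^3 + 15*s^2/4 - s - 1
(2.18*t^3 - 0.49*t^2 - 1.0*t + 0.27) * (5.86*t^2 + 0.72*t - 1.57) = 12.7748*t^5 - 1.3018*t^4 - 9.6354*t^3 + 1.6315*t^2 + 1.7644*t - 0.4239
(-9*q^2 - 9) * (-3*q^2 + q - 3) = 27*q^4 - 9*q^3 + 54*q^2 - 9*q + 27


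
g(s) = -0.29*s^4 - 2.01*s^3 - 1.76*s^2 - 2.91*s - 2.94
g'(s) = -1.16*s^3 - 6.03*s^2 - 3.52*s - 2.91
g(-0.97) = -0.20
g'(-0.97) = -4.11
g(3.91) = -229.16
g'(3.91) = -178.20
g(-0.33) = -2.10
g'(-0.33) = -2.36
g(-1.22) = 1.00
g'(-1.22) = -5.48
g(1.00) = -9.91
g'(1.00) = -13.62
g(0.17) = -3.50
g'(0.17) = -3.69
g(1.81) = -29.00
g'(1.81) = -35.91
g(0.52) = -5.23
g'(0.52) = -6.53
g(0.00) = -2.94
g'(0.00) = -2.91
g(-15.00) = -8252.79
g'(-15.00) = 2608.14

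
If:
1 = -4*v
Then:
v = -1/4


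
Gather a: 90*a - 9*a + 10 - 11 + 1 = 81*a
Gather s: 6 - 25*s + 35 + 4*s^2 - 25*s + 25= 4*s^2 - 50*s + 66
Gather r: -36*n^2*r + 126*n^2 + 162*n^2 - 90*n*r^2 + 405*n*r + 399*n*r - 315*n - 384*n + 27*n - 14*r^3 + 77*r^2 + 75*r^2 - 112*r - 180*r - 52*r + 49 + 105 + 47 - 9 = 288*n^2 - 672*n - 14*r^3 + r^2*(152 - 90*n) + r*(-36*n^2 + 804*n - 344) + 192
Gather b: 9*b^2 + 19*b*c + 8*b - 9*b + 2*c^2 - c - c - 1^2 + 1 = 9*b^2 + b*(19*c - 1) + 2*c^2 - 2*c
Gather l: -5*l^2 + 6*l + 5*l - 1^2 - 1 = -5*l^2 + 11*l - 2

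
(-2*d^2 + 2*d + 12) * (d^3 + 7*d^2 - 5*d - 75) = -2*d^5 - 12*d^4 + 36*d^3 + 224*d^2 - 210*d - 900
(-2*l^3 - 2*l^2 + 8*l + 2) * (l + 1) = -2*l^4 - 4*l^3 + 6*l^2 + 10*l + 2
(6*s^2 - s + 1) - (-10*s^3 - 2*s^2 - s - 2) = 10*s^3 + 8*s^2 + 3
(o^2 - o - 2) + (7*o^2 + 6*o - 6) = 8*o^2 + 5*o - 8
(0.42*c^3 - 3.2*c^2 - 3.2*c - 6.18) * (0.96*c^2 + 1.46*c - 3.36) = 0.4032*c^5 - 2.4588*c^4 - 9.1552*c^3 + 0.147200000000002*c^2 + 1.7292*c + 20.7648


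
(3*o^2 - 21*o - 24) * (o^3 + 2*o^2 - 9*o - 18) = 3*o^5 - 15*o^4 - 93*o^3 + 87*o^2 + 594*o + 432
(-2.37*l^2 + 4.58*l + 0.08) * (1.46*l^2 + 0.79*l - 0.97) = -3.4602*l^4 + 4.8145*l^3 + 6.0339*l^2 - 4.3794*l - 0.0776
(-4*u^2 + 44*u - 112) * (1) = -4*u^2 + 44*u - 112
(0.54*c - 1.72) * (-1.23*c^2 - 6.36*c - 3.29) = -0.6642*c^3 - 1.3188*c^2 + 9.1626*c + 5.6588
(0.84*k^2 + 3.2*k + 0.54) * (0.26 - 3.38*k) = -2.8392*k^3 - 10.5976*k^2 - 0.9932*k + 0.1404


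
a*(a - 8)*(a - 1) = a^3 - 9*a^2 + 8*a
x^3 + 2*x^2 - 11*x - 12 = (x - 3)*(x + 1)*(x + 4)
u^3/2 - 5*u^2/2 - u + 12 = (u/2 + 1)*(u - 4)*(u - 3)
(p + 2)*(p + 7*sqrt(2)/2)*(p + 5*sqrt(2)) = p^3 + 2*p^2 + 17*sqrt(2)*p^2/2 + 17*sqrt(2)*p + 35*p + 70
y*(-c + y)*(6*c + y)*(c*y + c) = -6*c^3*y^2 - 6*c^3*y + 5*c^2*y^3 + 5*c^2*y^2 + c*y^4 + c*y^3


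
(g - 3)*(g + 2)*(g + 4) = g^3 + 3*g^2 - 10*g - 24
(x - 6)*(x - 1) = x^2 - 7*x + 6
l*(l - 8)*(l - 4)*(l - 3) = l^4 - 15*l^3 + 68*l^2 - 96*l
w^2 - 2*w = w*(w - 2)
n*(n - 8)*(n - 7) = n^3 - 15*n^2 + 56*n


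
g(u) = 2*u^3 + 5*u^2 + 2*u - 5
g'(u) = 6*u^2 + 10*u + 2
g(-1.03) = -3.94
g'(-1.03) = -1.93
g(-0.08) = -5.13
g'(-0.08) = 1.24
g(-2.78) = -14.89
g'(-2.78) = 20.57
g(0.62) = -1.36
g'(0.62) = 10.51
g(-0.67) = -4.70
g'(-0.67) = -2.01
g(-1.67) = -3.71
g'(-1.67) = 2.03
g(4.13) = 229.43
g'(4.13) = 145.64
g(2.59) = 68.47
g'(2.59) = 68.15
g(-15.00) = -5660.00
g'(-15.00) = 1202.00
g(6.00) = 619.00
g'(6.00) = 278.00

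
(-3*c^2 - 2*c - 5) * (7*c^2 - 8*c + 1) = -21*c^4 + 10*c^3 - 22*c^2 + 38*c - 5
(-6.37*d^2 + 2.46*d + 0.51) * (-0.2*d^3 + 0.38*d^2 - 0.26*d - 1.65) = 1.274*d^5 - 2.9126*d^4 + 2.489*d^3 + 10.0647*d^2 - 4.1916*d - 0.8415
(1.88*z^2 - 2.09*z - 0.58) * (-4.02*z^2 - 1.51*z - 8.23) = -7.5576*z^4 + 5.563*z^3 - 9.9849*z^2 + 18.0765*z + 4.7734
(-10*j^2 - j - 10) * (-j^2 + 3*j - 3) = 10*j^4 - 29*j^3 + 37*j^2 - 27*j + 30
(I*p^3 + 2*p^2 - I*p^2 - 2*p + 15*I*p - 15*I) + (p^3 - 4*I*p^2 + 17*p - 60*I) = p^3 + I*p^3 + 2*p^2 - 5*I*p^2 + 15*p + 15*I*p - 75*I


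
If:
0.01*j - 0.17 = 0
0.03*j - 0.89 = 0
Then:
No Solution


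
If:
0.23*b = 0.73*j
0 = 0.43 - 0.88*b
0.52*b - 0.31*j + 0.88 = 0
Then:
No Solution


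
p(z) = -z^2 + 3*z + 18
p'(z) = 3 - 2*z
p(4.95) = 8.35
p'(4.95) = -6.90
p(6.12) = -1.09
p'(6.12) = -9.24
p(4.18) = 13.07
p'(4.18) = -5.36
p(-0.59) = 15.88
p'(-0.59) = 4.18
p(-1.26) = 12.63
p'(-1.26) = 5.52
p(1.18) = 20.15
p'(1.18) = 0.64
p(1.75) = 20.19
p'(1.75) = -0.50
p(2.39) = 19.46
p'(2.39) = -1.78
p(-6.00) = -36.00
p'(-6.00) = 15.00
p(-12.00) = -162.00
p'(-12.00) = 27.00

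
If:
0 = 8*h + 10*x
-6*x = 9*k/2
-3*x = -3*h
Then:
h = 0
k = 0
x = 0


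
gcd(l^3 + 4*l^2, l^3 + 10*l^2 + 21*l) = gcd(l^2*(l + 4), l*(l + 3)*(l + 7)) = l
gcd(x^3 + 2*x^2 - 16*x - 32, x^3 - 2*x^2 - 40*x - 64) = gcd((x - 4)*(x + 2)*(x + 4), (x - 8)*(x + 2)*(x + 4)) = x^2 + 6*x + 8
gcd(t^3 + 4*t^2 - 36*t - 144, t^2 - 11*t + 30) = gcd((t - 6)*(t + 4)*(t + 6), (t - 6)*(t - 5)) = t - 6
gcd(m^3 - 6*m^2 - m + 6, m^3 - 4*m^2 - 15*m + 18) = m^2 - 7*m + 6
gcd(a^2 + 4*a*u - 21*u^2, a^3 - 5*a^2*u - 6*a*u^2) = 1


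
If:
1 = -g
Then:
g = -1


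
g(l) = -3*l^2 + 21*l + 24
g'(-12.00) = 93.00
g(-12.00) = -660.00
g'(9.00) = -33.00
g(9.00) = -30.00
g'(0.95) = 15.30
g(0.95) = 41.24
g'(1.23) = 13.62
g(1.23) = 45.29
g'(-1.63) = 30.78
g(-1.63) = -18.20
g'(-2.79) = 37.74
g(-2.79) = -57.94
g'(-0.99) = 26.94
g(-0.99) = 0.27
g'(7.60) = -24.60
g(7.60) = 10.32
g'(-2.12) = 33.72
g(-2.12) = -34.00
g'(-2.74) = 37.44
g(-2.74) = -56.06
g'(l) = 21 - 6*l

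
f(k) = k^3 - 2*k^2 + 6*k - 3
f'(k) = 3*k^2 - 4*k + 6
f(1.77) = 6.90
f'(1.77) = 8.32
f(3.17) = 27.78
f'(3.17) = 23.47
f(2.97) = 23.38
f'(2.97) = 20.58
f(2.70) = 18.30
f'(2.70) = 17.07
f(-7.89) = -666.01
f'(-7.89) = 224.32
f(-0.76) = -9.15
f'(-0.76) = 10.77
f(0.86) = 1.32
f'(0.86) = 4.78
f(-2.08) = -33.13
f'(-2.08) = 27.30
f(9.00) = 618.00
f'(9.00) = 213.00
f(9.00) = 618.00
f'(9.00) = 213.00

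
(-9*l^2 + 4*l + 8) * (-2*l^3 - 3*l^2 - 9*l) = 18*l^5 + 19*l^4 + 53*l^3 - 60*l^2 - 72*l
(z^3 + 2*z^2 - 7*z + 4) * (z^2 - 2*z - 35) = z^5 - 46*z^3 - 52*z^2 + 237*z - 140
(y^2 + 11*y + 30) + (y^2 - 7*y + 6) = 2*y^2 + 4*y + 36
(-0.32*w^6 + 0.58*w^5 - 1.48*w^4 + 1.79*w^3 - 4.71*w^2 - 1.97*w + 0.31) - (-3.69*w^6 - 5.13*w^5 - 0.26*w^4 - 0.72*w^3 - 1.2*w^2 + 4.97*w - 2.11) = 3.37*w^6 + 5.71*w^5 - 1.22*w^4 + 2.51*w^3 - 3.51*w^2 - 6.94*w + 2.42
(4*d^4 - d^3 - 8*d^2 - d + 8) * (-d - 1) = -4*d^5 - 3*d^4 + 9*d^3 + 9*d^2 - 7*d - 8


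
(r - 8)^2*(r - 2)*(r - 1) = r^4 - 19*r^3 + 114*r^2 - 224*r + 128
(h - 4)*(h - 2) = h^2 - 6*h + 8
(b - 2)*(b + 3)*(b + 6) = b^3 + 7*b^2 - 36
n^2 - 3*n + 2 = (n - 2)*(n - 1)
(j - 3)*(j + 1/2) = j^2 - 5*j/2 - 3/2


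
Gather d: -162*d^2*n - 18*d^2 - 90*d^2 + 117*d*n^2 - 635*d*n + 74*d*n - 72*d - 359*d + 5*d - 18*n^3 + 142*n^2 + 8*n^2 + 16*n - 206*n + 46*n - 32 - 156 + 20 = d^2*(-162*n - 108) + d*(117*n^2 - 561*n - 426) - 18*n^3 + 150*n^2 - 144*n - 168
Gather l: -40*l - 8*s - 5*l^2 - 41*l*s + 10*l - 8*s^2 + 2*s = -5*l^2 + l*(-41*s - 30) - 8*s^2 - 6*s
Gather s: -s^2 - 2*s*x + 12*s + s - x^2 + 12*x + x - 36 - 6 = -s^2 + s*(13 - 2*x) - x^2 + 13*x - 42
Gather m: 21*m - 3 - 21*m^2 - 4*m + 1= -21*m^2 + 17*m - 2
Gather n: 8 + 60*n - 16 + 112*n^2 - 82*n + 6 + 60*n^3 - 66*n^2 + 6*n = 60*n^3 + 46*n^2 - 16*n - 2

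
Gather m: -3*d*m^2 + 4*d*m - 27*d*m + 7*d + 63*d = -3*d*m^2 - 23*d*m + 70*d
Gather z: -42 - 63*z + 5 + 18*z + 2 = -45*z - 35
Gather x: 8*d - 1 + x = 8*d + x - 1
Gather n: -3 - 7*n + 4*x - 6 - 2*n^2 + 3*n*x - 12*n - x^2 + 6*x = -2*n^2 + n*(3*x - 19) - x^2 + 10*x - 9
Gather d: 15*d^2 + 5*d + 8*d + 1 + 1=15*d^2 + 13*d + 2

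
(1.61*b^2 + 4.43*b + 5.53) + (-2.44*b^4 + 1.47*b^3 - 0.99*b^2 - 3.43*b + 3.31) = -2.44*b^4 + 1.47*b^3 + 0.62*b^2 + 1.0*b + 8.84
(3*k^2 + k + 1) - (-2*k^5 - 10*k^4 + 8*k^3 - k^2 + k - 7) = 2*k^5 + 10*k^4 - 8*k^3 + 4*k^2 + 8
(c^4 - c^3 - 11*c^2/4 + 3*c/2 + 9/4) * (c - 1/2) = c^5 - 3*c^4/2 - 9*c^3/4 + 23*c^2/8 + 3*c/2 - 9/8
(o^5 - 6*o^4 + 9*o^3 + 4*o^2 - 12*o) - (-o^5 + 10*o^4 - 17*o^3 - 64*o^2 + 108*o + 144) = 2*o^5 - 16*o^4 + 26*o^3 + 68*o^2 - 120*o - 144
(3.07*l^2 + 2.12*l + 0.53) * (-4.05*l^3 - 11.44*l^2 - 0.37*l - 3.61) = -12.4335*l^5 - 43.7068*l^4 - 27.5352*l^3 - 17.9303*l^2 - 7.8493*l - 1.9133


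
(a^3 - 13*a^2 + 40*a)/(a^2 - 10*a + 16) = a*(a - 5)/(a - 2)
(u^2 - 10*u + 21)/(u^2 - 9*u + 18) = (u - 7)/(u - 6)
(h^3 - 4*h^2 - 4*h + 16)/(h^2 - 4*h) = h - 4/h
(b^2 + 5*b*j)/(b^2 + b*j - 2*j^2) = b*(b + 5*j)/(b^2 + b*j - 2*j^2)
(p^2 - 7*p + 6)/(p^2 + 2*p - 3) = (p - 6)/(p + 3)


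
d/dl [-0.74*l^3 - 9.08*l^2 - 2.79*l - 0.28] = -2.22*l^2 - 18.16*l - 2.79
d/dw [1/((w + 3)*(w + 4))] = (-2*w - 7)/(w^4 + 14*w^3 + 73*w^2 + 168*w + 144)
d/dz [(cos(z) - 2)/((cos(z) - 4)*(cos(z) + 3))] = (cos(z)^2 - 4*cos(z) + 14)*sin(z)/((cos(z) - 4)^2*(cos(z) + 3)^2)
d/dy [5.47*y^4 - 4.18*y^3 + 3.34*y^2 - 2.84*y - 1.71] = 21.88*y^3 - 12.54*y^2 + 6.68*y - 2.84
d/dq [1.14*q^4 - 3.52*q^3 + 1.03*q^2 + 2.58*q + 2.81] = 4.56*q^3 - 10.56*q^2 + 2.06*q + 2.58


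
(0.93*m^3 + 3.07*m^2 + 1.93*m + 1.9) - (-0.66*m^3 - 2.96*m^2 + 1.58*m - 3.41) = 1.59*m^3 + 6.03*m^2 + 0.35*m + 5.31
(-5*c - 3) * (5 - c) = 5*c^2 - 22*c - 15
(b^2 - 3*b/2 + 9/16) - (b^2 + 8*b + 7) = -19*b/2 - 103/16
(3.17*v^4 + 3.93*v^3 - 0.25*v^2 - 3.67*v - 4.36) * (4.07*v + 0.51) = 12.9019*v^5 + 17.6118*v^4 + 0.9868*v^3 - 15.0644*v^2 - 19.6169*v - 2.2236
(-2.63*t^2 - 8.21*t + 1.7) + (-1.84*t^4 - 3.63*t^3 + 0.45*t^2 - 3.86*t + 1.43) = -1.84*t^4 - 3.63*t^3 - 2.18*t^2 - 12.07*t + 3.13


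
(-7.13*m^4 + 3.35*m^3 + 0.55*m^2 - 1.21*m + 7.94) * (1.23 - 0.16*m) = 1.1408*m^5 - 9.3059*m^4 + 4.0325*m^3 + 0.8701*m^2 - 2.7587*m + 9.7662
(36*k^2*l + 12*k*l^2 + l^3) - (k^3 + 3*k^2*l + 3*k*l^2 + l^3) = -k^3 + 33*k^2*l + 9*k*l^2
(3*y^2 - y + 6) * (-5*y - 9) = -15*y^3 - 22*y^2 - 21*y - 54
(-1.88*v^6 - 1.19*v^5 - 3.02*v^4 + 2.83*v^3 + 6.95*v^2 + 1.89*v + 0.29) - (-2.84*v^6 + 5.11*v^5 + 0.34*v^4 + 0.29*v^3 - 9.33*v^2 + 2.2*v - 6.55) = 0.96*v^6 - 6.3*v^5 - 3.36*v^4 + 2.54*v^3 + 16.28*v^2 - 0.31*v + 6.84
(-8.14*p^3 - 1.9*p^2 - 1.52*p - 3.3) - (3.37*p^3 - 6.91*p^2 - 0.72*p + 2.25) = -11.51*p^3 + 5.01*p^2 - 0.8*p - 5.55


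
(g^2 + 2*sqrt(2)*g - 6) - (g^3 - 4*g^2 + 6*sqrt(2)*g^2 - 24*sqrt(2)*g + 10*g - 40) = -g^3 - 6*sqrt(2)*g^2 + 5*g^2 - 10*g + 26*sqrt(2)*g + 34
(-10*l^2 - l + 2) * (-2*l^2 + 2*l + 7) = 20*l^4 - 18*l^3 - 76*l^2 - 3*l + 14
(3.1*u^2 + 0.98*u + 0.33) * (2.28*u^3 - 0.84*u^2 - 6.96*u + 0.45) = 7.068*u^5 - 0.3696*u^4 - 21.6468*u^3 - 5.703*u^2 - 1.8558*u + 0.1485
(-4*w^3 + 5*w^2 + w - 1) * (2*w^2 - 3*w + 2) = -8*w^5 + 22*w^4 - 21*w^3 + 5*w^2 + 5*w - 2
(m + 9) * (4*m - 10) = 4*m^2 + 26*m - 90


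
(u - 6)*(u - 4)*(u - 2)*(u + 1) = u^4 - 11*u^3 + 32*u^2 - 4*u - 48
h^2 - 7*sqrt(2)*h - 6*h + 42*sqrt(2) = (h - 6)*(h - 7*sqrt(2))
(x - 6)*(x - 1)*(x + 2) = x^3 - 5*x^2 - 8*x + 12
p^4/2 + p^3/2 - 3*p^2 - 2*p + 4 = (p/2 + 1)*(p - 2)*(p - 1)*(p + 2)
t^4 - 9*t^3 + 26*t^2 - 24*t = t*(t - 4)*(t - 3)*(t - 2)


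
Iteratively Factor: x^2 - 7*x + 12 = (x - 4)*(x - 3)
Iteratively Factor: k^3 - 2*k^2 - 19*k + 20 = (k + 4)*(k^2 - 6*k + 5) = (k - 5)*(k + 4)*(k - 1)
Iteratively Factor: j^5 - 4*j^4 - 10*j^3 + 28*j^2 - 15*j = (j - 1)*(j^4 - 3*j^3 - 13*j^2 + 15*j) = (j - 1)^2*(j^3 - 2*j^2 - 15*j) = (j - 1)^2*(j + 3)*(j^2 - 5*j) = (j - 5)*(j - 1)^2*(j + 3)*(j)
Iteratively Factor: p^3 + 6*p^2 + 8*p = (p)*(p^2 + 6*p + 8) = p*(p + 2)*(p + 4)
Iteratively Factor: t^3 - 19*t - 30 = (t + 2)*(t^2 - 2*t - 15) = (t - 5)*(t + 2)*(t + 3)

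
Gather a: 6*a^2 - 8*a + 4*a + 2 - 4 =6*a^2 - 4*a - 2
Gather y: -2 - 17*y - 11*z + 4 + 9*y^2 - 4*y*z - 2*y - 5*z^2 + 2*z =9*y^2 + y*(-4*z - 19) - 5*z^2 - 9*z + 2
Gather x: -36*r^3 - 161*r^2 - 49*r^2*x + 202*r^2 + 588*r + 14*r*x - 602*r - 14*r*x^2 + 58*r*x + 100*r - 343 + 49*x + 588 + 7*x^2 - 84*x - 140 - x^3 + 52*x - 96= -36*r^3 + 41*r^2 + 86*r - x^3 + x^2*(7 - 14*r) + x*(-49*r^2 + 72*r + 17) + 9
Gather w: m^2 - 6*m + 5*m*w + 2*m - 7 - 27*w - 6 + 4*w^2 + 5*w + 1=m^2 - 4*m + 4*w^2 + w*(5*m - 22) - 12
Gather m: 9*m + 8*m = 17*m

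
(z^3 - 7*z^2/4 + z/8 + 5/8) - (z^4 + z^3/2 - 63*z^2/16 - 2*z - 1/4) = -z^4 + z^3/2 + 35*z^2/16 + 17*z/8 + 7/8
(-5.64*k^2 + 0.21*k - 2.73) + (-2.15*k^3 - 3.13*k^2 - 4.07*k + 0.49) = -2.15*k^3 - 8.77*k^2 - 3.86*k - 2.24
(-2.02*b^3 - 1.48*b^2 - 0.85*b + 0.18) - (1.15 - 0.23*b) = -2.02*b^3 - 1.48*b^2 - 0.62*b - 0.97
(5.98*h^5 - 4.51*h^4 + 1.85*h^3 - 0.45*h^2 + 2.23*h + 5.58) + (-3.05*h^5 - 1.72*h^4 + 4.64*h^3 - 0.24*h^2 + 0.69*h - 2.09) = 2.93*h^5 - 6.23*h^4 + 6.49*h^3 - 0.69*h^2 + 2.92*h + 3.49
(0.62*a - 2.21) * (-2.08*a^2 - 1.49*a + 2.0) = -1.2896*a^3 + 3.673*a^2 + 4.5329*a - 4.42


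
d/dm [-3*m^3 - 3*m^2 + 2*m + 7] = -9*m^2 - 6*m + 2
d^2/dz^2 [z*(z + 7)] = 2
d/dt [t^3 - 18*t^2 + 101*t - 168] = 3*t^2 - 36*t + 101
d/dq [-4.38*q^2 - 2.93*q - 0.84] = -8.76*q - 2.93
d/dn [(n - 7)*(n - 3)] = 2*n - 10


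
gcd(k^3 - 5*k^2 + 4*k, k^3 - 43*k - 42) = 1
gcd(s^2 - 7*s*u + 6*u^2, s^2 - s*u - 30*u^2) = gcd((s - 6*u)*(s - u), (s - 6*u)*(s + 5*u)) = s - 6*u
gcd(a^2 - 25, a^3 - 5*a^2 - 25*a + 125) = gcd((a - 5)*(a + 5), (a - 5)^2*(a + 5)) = a^2 - 25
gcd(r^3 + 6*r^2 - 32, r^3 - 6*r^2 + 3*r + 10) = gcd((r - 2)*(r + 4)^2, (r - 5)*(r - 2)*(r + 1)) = r - 2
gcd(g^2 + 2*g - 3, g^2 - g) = g - 1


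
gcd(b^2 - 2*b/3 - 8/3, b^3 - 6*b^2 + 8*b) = b - 2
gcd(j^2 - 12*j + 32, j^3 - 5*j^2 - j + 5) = 1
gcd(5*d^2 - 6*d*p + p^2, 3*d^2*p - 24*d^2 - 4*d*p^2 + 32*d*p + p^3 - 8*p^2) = -d + p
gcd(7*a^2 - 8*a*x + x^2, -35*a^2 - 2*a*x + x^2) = -7*a + x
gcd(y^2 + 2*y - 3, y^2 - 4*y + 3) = y - 1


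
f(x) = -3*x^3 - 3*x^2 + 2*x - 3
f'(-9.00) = -673.00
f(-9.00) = 1923.00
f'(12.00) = -1366.00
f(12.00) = -5595.00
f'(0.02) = 1.88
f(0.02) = -2.96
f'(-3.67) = -97.20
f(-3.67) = 97.55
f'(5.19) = -271.56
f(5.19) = -492.82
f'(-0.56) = 2.54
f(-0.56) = -4.53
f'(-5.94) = -279.91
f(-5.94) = 508.02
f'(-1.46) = -8.42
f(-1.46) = -2.98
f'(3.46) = -126.50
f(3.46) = -156.26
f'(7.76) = -586.52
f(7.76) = -1570.00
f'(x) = -9*x^2 - 6*x + 2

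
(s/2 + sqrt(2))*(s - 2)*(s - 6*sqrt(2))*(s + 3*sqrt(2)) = s^4/2 - s^3 - sqrt(2)*s^3/2 - 24*s^2 + sqrt(2)*s^2 - 36*sqrt(2)*s + 48*s + 72*sqrt(2)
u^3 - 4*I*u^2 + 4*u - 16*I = (u - 4*I)*(u - 2*I)*(u + 2*I)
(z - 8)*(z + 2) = z^2 - 6*z - 16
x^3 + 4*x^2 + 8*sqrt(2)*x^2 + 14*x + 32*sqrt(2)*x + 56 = (x + 4)*(x + sqrt(2))*(x + 7*sqrt(2))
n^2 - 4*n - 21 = (n - 7)*(n + 3)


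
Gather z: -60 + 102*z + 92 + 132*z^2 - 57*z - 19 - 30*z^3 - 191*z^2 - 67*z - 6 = -30*z^3 - 59*z^2 - 22*z + 7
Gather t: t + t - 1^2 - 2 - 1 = 2*t - 4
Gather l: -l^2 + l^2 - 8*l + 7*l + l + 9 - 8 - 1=0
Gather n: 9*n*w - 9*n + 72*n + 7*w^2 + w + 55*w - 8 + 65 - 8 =n*(9*w + 63) + 7*w^2 + 56*w + 49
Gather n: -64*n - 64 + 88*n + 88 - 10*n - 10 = 14*n + 14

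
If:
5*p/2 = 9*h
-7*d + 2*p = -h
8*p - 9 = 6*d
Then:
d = 123/254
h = 105/254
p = 189/127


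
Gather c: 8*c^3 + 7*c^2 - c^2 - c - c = 8*c^3 + 6*c^2 - 2*c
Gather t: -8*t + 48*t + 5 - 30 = 40*t - 25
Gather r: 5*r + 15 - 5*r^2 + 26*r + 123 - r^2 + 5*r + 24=-6*r^2 + 36*r + 162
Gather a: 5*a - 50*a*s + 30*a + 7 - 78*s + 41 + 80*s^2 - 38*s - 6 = a*(35 - 50*s) + 80*s^2 - 116*s + 42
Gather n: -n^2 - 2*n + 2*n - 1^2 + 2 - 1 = -n^2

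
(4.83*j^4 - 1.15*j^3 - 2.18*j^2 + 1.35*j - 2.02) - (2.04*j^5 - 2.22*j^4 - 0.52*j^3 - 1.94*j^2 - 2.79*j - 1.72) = -2.04*j^5 + 7.05*j^4 - 0.63*j^3 - 0.24*j^2 + 4.14*j - 0.3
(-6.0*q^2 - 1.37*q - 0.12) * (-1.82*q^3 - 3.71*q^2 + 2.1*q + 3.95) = 10.92*q^5 + 24.7534*q^4 - 7.2989*q^3 - 26.1318*q^2 - 5.6635*q - 0.474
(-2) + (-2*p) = -2*p - 2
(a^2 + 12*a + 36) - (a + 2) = a^2 + 11*a + 34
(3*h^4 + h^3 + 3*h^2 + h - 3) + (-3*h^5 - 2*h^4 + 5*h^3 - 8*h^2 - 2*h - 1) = -3*h^5 + h^4 + 6*h^3 - 5*h^2 - h - 4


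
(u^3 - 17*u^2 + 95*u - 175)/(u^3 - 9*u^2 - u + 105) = (u - 5)/(u + 3)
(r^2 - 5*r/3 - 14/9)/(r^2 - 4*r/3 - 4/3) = (r - 7/3)/(r - 2)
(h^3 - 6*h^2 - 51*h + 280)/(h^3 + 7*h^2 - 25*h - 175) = (h - 8)/(h + 5)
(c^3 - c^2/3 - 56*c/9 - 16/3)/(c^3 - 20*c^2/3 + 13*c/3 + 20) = (c + 4/3)/(c - 5)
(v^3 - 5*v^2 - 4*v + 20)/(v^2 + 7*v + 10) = (v^2 - 7*v + 10)/(v + 5)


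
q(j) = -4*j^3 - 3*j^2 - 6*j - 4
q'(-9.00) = -924.00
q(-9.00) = 2723.00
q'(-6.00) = -402.00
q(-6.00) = 788.00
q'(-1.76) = -32.61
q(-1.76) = 19.07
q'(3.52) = -175.80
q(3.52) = -236.75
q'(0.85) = -19.77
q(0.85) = -13.72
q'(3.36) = -161.64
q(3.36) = -209.76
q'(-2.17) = -49.49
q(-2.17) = 35.77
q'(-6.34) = -450.31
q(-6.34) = 932.81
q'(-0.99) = -11.82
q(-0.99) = 2.88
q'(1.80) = -55.68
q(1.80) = -47.85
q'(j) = -12*j^2 - 6*j - 6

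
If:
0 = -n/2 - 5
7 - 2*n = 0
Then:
No Solution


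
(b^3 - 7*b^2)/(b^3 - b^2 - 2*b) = b*(7 - b)/(-b^2 + b + 2)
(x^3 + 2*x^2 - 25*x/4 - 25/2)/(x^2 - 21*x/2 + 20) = (x^2 + 9*x/2 + 5)/(x - 8)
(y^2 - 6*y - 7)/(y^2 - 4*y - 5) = (y - 7)/(y - 5)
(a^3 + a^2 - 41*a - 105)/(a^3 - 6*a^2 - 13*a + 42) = (a + 5)/(a - 2)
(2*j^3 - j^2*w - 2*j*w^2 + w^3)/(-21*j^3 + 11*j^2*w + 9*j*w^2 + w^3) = (-2*j^2 - j*w + w^2)/(21*j^2 + 10*j*w + w^2)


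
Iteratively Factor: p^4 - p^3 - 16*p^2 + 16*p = (p - 1)*(p^3 - 16*p) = p*(p - 1)*(p^2 - 16) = p*(p - 1)*(p + 4)*(p - 4)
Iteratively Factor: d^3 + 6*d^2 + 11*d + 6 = (d + 2)*(d^2 + 4*d + 3) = (d + 1)*(d + 2)*(d + 3)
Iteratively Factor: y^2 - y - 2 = (y - 2)*(y + 1)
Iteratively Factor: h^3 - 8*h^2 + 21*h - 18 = (h - 2)*(h^2 - 6*h + 9) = (h - 3)*(h - 2)*(h - 3)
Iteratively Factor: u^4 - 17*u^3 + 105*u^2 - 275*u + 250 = (u - 5)*(u^3 - 12*u^2 + 45*u - 50) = (u - 5)^2*(u^2 - 7*u + 10) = (u - 5)^3*(u - 2)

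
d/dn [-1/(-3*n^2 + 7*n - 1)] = (7 - 6*n)/(3*n^2 - 7*n + 1)^2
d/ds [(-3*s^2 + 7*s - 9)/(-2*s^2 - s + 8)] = (17*s^2 - 84*s + 47)/(4*s^4 + 4*s^3 - 31*s^2 - 16*s + 64)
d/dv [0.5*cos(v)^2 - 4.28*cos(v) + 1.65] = (4.28 - 1.0*cos(v))*sin(v)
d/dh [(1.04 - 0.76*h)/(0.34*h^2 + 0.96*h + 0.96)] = (0.2584*h^2 - 0.7072*h - 1.728)/(0.1156*h^4 + 0.6528*h^3 + 1.5744*h^2 + 1.8432*h + 0.9216)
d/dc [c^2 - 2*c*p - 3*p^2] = 2*c - 2*p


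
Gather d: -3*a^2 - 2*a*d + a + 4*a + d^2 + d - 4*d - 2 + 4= -3*a^2 + 5*a + d^2 + d*(-2*a - 3) + 2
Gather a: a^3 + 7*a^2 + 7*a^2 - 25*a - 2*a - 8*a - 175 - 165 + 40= a^3 + 14*a^2 - 35*a - 300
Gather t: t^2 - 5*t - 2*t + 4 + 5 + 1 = t^2 - 7*t + 10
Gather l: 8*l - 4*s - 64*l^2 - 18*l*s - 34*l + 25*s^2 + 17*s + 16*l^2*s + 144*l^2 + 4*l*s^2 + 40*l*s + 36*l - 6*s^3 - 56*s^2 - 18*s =l^2*(16*s + 80) + l*(4*s^2 + 22*s + 10) - 6*s^3 - 31*s^2 - 5*s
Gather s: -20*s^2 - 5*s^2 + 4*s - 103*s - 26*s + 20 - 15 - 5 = -25*s^2 - 125*s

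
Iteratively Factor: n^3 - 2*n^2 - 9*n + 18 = (n + 3)*(n^2 - 5*n + 6) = (n - 3)*(n + 3)*(n - 2)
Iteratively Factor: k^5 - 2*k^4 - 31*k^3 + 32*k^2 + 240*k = (k + 3)*(k^4 - 5*k^3 - 16*k^2 + 80*k) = (k - 4)*(k + 3)*(k^3 - k^2 - 20*k) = (k - 5)*(k - 4)*(k + 3)*(k^2 + 4*k) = k*(k - 5)*(k - 4)*(k + 3)*(k + 4)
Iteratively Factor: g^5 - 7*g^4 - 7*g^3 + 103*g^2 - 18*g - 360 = (g + 2)*(g^4 - 9*g^3 + 11*g^2 + 81*g - 180) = (g + 2)*(g + 3)*(g^3 - 12*g^2 + 47*g - 60) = (g - 4)*(g + 2)*(g + 3)*(g^2 - 8*g + 15) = (g - 5)*(g - 4)*(g + 2)*(g + 3)*(g - 3)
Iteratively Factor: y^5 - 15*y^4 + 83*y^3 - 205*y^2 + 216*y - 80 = (y - 4)*(y^4 - 11*y^3 + 39*y^2 - 49*y + 20) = (y - 4)*(y - 1)*(y^3 - 10*y^2 + 29*y - 20) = (y - 5)*(y - 4)*(y - 1)*(y^2 - 5*y + 4) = (y - 5)*(y - 4)^2*(y - 1)*(y - 1)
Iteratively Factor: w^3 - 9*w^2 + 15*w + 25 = (w + 1)*(w^2 - 10*w + 25) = (w - 5)*(w + 1)*(w - 5)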